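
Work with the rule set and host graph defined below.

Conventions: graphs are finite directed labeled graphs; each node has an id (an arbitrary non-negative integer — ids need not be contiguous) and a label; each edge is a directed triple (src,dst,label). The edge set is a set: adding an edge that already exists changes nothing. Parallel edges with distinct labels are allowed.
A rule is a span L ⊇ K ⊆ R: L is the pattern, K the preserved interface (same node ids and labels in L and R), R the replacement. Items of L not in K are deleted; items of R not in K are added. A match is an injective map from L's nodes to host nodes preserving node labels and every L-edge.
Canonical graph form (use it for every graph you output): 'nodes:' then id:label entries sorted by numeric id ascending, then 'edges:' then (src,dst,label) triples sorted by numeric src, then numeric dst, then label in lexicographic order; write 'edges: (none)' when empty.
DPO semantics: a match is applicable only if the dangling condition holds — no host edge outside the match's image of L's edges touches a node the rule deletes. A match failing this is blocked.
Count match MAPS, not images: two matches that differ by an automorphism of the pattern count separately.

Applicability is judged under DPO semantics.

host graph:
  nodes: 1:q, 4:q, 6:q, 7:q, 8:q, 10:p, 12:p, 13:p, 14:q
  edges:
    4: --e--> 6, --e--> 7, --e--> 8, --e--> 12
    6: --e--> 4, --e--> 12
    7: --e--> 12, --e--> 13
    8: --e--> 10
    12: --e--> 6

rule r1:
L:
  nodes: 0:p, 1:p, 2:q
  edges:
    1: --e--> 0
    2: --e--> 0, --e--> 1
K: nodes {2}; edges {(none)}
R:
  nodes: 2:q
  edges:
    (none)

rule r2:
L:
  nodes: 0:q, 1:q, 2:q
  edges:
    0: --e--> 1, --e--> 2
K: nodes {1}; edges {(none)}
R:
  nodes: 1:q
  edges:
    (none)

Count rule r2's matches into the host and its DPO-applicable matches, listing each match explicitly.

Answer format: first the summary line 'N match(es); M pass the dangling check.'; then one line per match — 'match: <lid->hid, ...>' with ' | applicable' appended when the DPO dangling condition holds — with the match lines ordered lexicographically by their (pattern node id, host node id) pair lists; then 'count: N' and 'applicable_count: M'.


6 match(es); 0 pass the dangling check.
match: 0->4, 1->6, 2->7
match: 0->4, 1->6, 2->8
match: 0->4, 1->7, 2->6
match: 0->4, 1->7, 2->8
match: 0->4, 1->8, 2->6
match: 0->4, 1->8, 2->7
count: 6
applicable_count: 0


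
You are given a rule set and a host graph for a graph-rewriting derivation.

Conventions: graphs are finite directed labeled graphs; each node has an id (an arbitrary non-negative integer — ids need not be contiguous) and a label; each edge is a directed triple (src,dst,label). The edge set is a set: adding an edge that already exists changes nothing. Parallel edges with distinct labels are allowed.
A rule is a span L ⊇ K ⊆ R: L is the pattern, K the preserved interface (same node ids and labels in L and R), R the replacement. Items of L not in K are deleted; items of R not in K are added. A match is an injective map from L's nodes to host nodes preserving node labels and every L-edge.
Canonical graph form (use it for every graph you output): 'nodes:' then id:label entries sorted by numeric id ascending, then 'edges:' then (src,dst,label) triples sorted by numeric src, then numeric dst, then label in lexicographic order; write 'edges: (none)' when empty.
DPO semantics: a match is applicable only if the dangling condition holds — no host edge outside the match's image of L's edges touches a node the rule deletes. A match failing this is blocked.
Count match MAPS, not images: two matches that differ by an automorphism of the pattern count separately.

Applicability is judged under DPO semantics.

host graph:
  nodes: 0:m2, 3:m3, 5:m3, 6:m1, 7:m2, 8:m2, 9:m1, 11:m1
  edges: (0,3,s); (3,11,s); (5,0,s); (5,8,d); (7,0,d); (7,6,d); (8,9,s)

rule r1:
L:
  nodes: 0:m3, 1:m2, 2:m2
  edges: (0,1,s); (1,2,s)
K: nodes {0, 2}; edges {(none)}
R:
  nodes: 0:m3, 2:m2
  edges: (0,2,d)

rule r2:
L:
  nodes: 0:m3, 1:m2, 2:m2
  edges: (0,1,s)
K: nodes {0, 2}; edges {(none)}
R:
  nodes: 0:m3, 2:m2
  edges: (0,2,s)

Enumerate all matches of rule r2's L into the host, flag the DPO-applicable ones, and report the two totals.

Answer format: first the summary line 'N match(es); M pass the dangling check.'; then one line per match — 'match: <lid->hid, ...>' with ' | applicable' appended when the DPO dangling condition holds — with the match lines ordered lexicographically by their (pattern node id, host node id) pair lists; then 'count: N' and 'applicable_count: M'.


2 match(es); 0 pass the dangling check.
match: 0->5, 1->0, 2->7
match: 0->5, 1->0, 2->8
count: 2
applicable_count: 0


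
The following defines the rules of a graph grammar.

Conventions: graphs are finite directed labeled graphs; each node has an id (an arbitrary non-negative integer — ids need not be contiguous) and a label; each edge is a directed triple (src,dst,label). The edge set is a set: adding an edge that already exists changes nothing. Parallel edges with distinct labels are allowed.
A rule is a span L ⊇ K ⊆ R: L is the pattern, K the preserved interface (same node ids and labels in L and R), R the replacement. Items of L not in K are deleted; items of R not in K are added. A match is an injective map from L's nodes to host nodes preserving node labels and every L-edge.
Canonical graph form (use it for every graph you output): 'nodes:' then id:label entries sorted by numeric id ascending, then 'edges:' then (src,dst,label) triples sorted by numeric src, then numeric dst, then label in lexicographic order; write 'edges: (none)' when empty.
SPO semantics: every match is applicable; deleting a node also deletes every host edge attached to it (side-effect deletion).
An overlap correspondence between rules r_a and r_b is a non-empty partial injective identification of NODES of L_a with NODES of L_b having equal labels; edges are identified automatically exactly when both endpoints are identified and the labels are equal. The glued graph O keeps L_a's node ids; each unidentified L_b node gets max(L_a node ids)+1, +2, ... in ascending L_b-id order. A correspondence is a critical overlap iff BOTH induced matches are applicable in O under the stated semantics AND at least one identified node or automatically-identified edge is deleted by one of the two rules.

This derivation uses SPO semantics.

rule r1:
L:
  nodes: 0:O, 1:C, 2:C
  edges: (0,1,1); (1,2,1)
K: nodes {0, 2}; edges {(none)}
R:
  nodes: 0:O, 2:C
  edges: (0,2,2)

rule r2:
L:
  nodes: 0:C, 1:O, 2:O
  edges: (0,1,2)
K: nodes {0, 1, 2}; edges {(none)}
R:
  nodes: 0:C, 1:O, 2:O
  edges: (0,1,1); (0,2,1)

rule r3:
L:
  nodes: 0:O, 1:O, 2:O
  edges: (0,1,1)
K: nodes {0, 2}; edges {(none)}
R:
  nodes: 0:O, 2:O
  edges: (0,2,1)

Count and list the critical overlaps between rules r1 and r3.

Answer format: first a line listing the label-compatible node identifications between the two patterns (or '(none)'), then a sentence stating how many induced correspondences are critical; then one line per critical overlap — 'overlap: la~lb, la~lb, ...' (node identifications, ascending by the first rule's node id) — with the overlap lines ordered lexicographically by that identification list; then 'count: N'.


label-compatible node identifications between L(r1) and L(r3): 0~0, 0~1, 0~2
1 of the induced correspondences is a critical overlap of r1 and r3.
overlap: 0~1
count: 1


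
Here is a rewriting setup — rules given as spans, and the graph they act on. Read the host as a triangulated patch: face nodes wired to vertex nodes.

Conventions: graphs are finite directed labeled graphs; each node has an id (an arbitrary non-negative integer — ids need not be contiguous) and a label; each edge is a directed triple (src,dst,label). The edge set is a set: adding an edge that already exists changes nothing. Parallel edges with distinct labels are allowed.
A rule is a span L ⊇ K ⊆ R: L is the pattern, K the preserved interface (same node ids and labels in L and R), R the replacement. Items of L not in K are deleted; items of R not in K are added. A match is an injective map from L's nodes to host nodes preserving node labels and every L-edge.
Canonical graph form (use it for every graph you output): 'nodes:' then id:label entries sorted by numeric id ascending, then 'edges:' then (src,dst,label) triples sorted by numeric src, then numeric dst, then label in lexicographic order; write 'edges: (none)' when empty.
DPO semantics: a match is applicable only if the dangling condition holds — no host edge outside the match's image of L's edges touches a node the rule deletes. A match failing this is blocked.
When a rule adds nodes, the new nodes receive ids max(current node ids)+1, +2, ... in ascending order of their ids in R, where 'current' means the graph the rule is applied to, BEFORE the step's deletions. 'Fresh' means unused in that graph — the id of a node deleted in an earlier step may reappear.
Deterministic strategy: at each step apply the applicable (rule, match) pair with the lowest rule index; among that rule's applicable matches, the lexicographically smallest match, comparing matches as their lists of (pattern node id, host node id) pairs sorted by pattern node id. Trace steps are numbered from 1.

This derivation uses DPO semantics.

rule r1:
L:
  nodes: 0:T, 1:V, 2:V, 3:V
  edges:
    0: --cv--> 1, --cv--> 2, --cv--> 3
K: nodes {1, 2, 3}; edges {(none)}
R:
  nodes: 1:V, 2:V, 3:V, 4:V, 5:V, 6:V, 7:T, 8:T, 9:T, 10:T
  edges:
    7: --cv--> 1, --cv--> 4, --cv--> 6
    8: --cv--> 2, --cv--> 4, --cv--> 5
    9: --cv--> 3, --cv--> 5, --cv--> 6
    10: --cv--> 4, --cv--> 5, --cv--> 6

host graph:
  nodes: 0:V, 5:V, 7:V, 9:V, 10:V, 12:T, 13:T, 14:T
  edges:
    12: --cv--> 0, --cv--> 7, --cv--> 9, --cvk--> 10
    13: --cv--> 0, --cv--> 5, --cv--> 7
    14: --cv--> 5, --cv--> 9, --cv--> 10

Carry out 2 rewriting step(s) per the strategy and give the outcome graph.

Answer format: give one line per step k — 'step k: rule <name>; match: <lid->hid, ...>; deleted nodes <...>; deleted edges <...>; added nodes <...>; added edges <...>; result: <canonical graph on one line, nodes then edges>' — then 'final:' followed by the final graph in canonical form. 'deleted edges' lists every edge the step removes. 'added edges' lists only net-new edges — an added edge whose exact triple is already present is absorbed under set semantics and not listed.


step 1: rule r1; match: 0->13, 1->0, 2->5, 3->7; deleted nodes 13; deleted edges (13,0,cv); (13,5,cv); (13,7,cv); added nodes 15, 16, 17, 18, 19, 20, 21; added edges (18,0,cv); (18,15,cv); (18,17,cv); (19,5,cv); (19,15,cv); (19,16,cv); (20,7,cv); (20,16,cv); (20,17,cv); (21,15,cv); (21,16,cv); (21,17,cv); result: nodes: 0:V, 5:V, 7:V, 9:V, 10:V, 12:T, 14:T, 15:V, 16:V, 17:V, 18:T, 19:T, 20:T, 21:T edges: (12,0,cv); (12,7,cv); (12,9,cv); (12,10,cvk); (14,5,cv); (14,9,cv); (14,10,cv); (18,0,cv); (18,15,cv); (18,17,cv); (19,5,cv); (19,15,cv); (19,16,cv); (20,7,cv); (20,16,cv); (20,17,cv); (21,15,cv); (21,16,cv); (21,17,cv)
step 2: rule r1; match: 0->14, 1->5, 2->9, 3->10; deleted nodes 14; deleted edges (14,5,cv); (14,9,cv); (14,10,cv); added nodes 22, 23, 24, 25, 26, 27, 28; added edges (25,5,cv); (25,22,cv); (25,24,cv); (26,9,cv); (26,22,cv); (26,23,cv); (27,10,cv); (27,23,cv); (27,24,cv); (28,22,cv); (28,23,cv); (28,24,cv); result: nodes: 0:V, 5:V, 7:V, 9:V, 10:V, 12:T, 15:V, 16:V, 17:V, 18:T, 19:T, 20:T, 21:T, 22:V, 23:V, 24:V, 25:T, 26:T, 27:T, 28:T edges: (12,0,cv); (12,7,cv); (12,9,cv); (12,10,cvk); (18,0,cv); (18,15,cv); (18,17,cv); (19,5,cv); (19,15,cv); (19,16,cv); (20,7,cv); (20,16,cv); (20,17,cv); (21,15,cv); (21,16,cv); (21,17,cv); (25,5,cv); (25,22,cv); (25,24,cv); (26,9,cv); (26,22,cv); (26,23,cv); (27,10,cv); (27,23,cv); (27,24,cv); (28,22,cv); (28,23,cv); (28,24,cv)
final:
nodes: 0:V, 5:V, 7:V, 9:V, 10:V, 12:T, 15:V, 16:V, 17:V, 18:T, 19:T, 20:T, 21:T, 22:V, 23:V, 24:V, 25:T, 26:T, 27:T, 28:T
edges: (12,0,cv); (12,7,cv); (12,9,cv); (12,10,cvk); (18,0,cv); (18,15,cv); (18,17,cv); (19,5,cv); (19,15,cv); (19,16,cv); (20,7,cv); (20,16,cv); (20,17,cv); (21,15,cv); (21,16,cv); (21,17,cv); (25,5,cv); (25,22,cv); (25,24,cv); (26,9,cv); (26,22,cv); (26,23,cv); (27,10,cv); (27,23,cv); (27,24,cv); (28,22,cv); (28,23,cv); (28,24,cv)


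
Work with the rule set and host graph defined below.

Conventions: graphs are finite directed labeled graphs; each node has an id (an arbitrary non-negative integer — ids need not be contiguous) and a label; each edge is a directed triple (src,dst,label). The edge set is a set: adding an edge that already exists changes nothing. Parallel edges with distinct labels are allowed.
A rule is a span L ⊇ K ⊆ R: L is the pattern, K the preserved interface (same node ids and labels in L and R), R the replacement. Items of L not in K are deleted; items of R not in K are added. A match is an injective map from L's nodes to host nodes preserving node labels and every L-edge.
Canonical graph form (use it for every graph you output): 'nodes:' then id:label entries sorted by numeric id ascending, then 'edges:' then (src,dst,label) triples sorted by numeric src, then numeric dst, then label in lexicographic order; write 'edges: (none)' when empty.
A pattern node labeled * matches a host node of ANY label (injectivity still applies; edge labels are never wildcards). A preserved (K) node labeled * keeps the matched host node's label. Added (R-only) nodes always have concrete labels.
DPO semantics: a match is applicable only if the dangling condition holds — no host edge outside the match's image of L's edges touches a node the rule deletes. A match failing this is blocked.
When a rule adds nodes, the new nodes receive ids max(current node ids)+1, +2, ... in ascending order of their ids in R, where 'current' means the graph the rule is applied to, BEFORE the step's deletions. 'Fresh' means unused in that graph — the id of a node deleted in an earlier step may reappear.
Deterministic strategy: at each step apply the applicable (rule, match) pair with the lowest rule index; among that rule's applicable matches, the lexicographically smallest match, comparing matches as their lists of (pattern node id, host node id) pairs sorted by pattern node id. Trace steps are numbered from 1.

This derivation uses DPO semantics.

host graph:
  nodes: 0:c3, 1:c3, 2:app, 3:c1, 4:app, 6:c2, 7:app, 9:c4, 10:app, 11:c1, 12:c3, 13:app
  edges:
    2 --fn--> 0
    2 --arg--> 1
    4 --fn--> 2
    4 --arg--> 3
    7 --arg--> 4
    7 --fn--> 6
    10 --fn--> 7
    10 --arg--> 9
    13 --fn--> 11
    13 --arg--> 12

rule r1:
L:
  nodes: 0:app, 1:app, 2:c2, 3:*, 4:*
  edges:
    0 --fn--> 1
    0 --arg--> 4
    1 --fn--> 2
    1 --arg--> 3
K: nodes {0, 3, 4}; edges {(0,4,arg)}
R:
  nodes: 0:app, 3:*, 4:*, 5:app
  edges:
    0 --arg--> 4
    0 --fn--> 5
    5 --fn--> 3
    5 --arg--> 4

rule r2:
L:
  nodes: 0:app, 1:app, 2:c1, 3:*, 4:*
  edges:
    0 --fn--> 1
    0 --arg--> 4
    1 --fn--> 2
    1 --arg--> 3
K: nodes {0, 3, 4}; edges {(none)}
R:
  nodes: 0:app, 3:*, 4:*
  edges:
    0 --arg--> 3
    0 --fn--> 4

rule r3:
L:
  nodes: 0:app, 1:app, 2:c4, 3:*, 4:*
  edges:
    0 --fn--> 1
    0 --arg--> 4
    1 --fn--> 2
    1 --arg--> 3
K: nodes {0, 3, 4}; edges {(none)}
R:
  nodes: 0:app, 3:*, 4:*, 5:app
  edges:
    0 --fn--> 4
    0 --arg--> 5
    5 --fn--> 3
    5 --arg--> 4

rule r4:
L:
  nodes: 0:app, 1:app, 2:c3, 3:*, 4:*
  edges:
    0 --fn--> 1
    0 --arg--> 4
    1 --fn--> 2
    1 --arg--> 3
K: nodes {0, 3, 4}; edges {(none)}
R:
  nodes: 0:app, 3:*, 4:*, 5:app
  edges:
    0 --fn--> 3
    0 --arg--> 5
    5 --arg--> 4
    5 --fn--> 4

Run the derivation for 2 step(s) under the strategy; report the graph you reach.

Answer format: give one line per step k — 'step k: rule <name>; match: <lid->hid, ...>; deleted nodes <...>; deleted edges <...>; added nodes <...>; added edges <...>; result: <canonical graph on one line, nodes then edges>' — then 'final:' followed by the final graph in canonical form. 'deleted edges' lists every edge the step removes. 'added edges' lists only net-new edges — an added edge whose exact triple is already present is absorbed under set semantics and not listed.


step 1: rule r1; match: 0->10, 1->7, 2->6, 3->4, 4->9; deleted nodes 6, 7; deleted edges (7,4,arg); (7,6,fn); (10,7,fn); added nodes 14; added edges (10,14,fn); (14,4,fn); (14,9,arg); result: nodes: 0:c3, 1:c3, 2:app, 3:c1, 4:app, 9:c4, 10:app, 11:c1, 12:c3, 13:app, 14:app edges: (2,0,fn); (2,1,arg); (4,2,fn); (4,3,arg); (10,9,arg); (10,14,fn); (13,11,fn); (13,12,arg); (14,4,fn); (14,9,arg)
step 2: rule r4; match: 0->4, 1->2, 2->0, 3->1, 4->3; deleted nodes 0, 2; deleted edges (2,0,fn); (2,1,arg); (4,2,fn); (4,3,arg); added nodes 15; added edges (4,1,fn); (4,15,arg); (15,3,arg); (15,3,fn); result: nodes: 1:c3, 3:c1, 4:app, 9:c4, 10:app, 11:c1, 12:c3, 13:app, 14:app, 15:app edges: (4,1,fn); (4,15,arg); (10,9,arg); (10,14,fn); (13,11,fn); (13,12,arg); (14,4,fn); (14,9,arg); (15,3,arg); (15,3,fn)
final:
nodes: 1:c3, 3:c1, 4:app, 9:c4, 10:app, 11:c1, 12:c3, 13:app, 14:app, 15:app
edges: (4,1,fn); (4,15,arg); (10,9,arg); (10,14,fn); (13,11,fn); (13,12,arg); (14,4,fn); (14,9,arg); (15,3,arg); (15,3,fn)


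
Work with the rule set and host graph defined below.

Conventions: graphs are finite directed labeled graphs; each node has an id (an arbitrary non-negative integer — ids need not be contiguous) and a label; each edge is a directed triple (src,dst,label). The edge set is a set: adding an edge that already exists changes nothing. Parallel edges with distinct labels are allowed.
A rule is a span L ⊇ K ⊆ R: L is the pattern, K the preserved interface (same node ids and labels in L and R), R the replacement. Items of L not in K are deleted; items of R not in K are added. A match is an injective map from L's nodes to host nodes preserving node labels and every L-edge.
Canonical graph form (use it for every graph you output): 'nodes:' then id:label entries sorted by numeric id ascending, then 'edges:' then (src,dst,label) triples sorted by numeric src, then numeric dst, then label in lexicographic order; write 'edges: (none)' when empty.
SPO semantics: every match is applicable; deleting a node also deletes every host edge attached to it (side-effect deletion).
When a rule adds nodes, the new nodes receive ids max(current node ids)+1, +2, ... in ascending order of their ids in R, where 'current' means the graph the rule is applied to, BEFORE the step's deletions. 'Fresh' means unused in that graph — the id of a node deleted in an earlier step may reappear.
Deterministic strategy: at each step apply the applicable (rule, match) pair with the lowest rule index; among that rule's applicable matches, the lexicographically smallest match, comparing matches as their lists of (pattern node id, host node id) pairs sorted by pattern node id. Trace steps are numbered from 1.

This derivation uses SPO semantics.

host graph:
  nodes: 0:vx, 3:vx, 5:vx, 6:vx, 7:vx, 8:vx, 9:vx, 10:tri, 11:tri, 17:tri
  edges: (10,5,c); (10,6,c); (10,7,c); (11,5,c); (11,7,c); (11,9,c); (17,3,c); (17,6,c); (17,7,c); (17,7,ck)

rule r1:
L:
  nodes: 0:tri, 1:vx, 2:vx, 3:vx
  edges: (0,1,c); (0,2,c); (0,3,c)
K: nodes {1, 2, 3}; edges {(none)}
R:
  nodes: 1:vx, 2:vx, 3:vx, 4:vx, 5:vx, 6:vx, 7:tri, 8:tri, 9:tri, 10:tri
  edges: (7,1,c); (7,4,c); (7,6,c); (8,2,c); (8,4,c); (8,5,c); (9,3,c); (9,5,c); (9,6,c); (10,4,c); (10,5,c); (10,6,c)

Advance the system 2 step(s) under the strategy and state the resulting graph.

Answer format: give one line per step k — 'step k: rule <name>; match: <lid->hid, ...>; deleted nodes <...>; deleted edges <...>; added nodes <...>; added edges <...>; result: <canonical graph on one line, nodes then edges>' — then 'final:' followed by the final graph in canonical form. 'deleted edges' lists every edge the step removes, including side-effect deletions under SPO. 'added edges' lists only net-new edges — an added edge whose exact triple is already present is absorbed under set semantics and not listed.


step 1: rule r1; match: 0->10, 1->5, 2->6, 3->7; deleted nodes 10; deleted edges (10,5,c); (10,6,c); (10,7,c); added nodes 18, 19, 20, 21, 22, 23, 24; added edges (21,5,c); (21,18,c); (21,20,c); (22,6,c); (22,18,c); (22,19,c); (23,7,c); (23,19,c); (23,20,c); (24,18,c); (24,19,c); (24,20,c); result: nodes: 0:vx, 3:vx, 5:vx, 6:vx, 7:vx, 8:vx, 9:vx, 11:tri, 17:tri, 18:vx, 19:vx, 20:vx, 21:tri, 22:tri, 23:tri, 24:tri edges: (11,5,c); (11,7,c); (11,9,c); (17,3,c); (17,6,c); (17,7,c); (17,7,ck); (21,5,c); (21,18,c); (21,20,c); (22,6,c); (22,18,c); (22,19,c); (23,7,c); (23,19,c); (23,20,c); (24,18,c); (24,19,c); (24,20,c)
step 2: rule r1; match: 0->11, 1->5, 2->7, 3->9; deleted nodes 11; deleted edges (11,5,c); (11,7,c); (11,9,c); added nodes 25, 26, 27, 28, 29, 30, 31; added edges (28,5,c); (28,25,c); (28,27,c); (29,7,c); (29,25,c); (29,26,c); (30,9,c); (30,26,c); (30,27,c); (31,25,c); (31,26,c); (31,27,c); result: nodes: 0:vx, 3:vx, 5:vx, 6:vx, 7:vx, 8:vx, 9:vx, 17:tri, 18:vx, 19:vx, 20:vx, 21:tri, 22:tri, 23:tri, 24:tri, 25:vx, 26:vx, 27:vx, 28:tri, 29:tri, 30:tri, 31:tri edges: (17,3,c); (17,6,c); (17,7,c); (17,7,ck); (21,5,c); (21,18,c); (21,20,c); (22,6,c); (22,18,c); (22,19,c); (23,7,c); (23,19,c); (23,20,c); (24,18,c); (24,19,c); (24,20,c); (28,5,c); (28,25,c); (28,27,c); (29,7,c); (29,25,c); (29,26,c); (30,9,c); (30,26,c); (30,27,c); (31,25,c); (31,26,c); (31,27,c)
final:
nodes: 0:vx, 3:vx, 5:vx, 6:vx, 7:vx, 8:vx, 9:vx, 17:tri, 18:vx, 19:vx, 20:vx, 21:tri, 22:tri, 23:tri, 24:tri, 25:vx, 26:vx, 27:vx, 28:tri, 29:tri, 30:tri, 31:tri
edges: (17,3,c); (17,6,c); (17,7,c); (17,7,ck); (21,5,c); (21,18,c); (21,20,c); (22,6,c); (22,18,c); (22,19,c); (23,7,c); (23,19,c); (23,20,c); (24,18,c); (24,19,c); (24,20,c); (28,5,c); (28,25,c); (28,27,c); (29,7,c); (29,25,c); (29,26,c); (30,9,c); (30,26,c); (30,27,c); (31,25,c); (31,26,c); (31,27,c)


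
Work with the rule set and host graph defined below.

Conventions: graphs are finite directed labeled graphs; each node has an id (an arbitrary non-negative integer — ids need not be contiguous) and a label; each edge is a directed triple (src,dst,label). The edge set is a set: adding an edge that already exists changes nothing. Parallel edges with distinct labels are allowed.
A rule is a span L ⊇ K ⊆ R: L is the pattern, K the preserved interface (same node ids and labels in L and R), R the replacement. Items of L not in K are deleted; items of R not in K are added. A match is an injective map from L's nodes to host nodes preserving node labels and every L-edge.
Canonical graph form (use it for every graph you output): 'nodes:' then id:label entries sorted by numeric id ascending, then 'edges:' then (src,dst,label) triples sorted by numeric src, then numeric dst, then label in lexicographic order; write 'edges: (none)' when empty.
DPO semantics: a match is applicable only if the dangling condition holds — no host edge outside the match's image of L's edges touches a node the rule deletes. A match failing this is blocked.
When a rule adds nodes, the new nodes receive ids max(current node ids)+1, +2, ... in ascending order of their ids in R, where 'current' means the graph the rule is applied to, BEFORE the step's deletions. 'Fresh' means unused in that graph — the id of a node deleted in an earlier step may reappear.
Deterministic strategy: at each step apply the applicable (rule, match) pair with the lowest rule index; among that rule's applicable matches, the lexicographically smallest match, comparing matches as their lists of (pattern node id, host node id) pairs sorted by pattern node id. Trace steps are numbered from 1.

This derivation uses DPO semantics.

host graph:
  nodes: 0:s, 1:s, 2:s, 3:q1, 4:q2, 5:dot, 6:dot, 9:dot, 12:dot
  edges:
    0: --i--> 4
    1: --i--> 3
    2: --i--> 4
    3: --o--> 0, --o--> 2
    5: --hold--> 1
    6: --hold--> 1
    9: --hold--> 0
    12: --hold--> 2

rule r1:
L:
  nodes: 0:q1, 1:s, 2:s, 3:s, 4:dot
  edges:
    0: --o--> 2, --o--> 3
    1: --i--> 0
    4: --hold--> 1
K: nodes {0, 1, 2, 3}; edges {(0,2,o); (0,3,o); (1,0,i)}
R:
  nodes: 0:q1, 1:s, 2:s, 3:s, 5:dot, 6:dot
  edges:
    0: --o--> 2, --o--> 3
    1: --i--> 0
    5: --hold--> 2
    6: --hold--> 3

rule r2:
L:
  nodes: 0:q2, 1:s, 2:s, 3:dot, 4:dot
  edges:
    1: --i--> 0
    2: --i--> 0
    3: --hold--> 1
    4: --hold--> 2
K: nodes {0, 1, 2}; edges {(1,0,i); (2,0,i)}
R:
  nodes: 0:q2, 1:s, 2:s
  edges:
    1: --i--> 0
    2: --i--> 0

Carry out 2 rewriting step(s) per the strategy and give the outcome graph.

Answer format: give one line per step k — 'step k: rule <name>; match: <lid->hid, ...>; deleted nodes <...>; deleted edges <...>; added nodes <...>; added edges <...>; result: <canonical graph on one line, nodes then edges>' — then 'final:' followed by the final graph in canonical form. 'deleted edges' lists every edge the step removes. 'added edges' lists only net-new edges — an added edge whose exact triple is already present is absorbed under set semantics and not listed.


step 1: rule r1; match: 0->3, 1->1, 2->0, 3->2, 4->5; deleted nodes 5; deleted edges (5,1,hold); added nodes 13, 14; added edges (13,0,hold); (14,2,hold); result: nodes: 0:s, 1:s, 2:s, 3:q1, 4:q2, 6:dot, 9:dot, 12:dot, 13:dot, 14:dot edges: (0,4,i); (1,3,i); (2,4,i); (3,0,o); (3,2,o); (6,1,hold); (9,0,hold); (12,2,hold); (13,0,hold); (14,2,hold)
step 2: rule r1; match: 0->3, 1->1, 2->0, 3->2, 4->6; deleted nodes 6; deleted edges (6,1,hold); added nodes 15, 16; added edges (15,0,hold); (16,2,hold); result: nodes: 0:s, 1:s, 2:s, 3:q1, 4:q2, 9:dot, 12:dot, 13:dot, 14:dot, 15:dot, 16:dot edges: (0,4,i); (1,3,i); (2,4,i); (3,0,o); (3,2,o); (9,0,hold); (12,2,hold); (13,0,hold); (14,2,hold); (15,0,hold); (16,2,hold)
final:
nodes: 0:s, 1:s, 2:s, 3:q1, 4:q2, 9:dot, 12:dot, 13:dot, 14:dot, 15:dot, 16:dot
edges: (0,4,i); (1,3,i); (2,4,i); (3,0,o); (3,2,o); (9,0,hold); (12,2,hold); (13,0,hold); (14,2,hold); (15,0,hold); (16,2,hold)


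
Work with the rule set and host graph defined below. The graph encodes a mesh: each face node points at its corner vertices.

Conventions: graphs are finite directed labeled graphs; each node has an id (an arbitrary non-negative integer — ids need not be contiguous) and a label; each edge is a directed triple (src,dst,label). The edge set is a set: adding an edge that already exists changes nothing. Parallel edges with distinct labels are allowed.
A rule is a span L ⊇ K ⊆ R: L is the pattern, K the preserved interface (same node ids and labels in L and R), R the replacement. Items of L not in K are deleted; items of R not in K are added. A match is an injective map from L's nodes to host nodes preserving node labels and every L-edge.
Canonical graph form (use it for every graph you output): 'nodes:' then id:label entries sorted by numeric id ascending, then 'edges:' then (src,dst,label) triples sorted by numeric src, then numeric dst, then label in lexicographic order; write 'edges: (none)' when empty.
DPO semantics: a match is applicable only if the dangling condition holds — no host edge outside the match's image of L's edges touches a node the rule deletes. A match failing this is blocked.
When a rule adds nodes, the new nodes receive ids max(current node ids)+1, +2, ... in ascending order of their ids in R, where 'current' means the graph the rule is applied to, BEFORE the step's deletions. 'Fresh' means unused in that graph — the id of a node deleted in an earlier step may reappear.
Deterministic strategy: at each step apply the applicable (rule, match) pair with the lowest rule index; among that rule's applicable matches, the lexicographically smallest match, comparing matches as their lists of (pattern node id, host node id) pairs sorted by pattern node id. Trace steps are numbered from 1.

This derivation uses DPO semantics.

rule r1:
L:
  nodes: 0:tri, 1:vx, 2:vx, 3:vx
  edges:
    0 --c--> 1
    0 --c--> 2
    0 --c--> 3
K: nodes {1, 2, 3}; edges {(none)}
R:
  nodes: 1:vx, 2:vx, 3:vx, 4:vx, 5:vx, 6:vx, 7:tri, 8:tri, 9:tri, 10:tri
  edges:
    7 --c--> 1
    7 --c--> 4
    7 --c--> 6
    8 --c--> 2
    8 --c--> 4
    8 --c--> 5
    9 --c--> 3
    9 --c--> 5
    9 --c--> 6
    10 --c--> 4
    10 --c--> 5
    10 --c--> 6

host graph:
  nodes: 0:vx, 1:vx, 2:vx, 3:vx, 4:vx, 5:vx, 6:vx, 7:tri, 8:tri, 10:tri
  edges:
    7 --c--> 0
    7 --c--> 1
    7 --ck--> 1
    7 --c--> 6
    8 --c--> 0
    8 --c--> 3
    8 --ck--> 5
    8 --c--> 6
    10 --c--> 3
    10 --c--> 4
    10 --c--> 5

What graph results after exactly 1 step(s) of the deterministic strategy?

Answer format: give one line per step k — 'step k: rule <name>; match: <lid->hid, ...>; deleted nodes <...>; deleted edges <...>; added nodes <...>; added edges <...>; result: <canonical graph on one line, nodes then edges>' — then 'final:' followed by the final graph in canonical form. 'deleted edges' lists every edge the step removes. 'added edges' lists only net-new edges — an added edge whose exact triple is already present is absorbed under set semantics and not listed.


step 1: rule r1; match: 0->10, 1->3, 2->4, 3->5; deleted nodes 10; deleted edges (10,3,c); (10,4,c); (10,5,c); added nodes 11, 12, 13, 14, 15, 16, 17; added edges (14,3,c); (14,11,c); (14,13,c); (15,4,c); (15,11,c); (15,12,c); (16,5,c); (16,12,c); (16,13,c); (17,11,c); (17,12,c); (17,13,c); result: nodes: 0:vx, 1:vx, 2:vx, 3:vx, 4:vx, 5:vx, 6:vx, 7:tri, 8:tri, 11:vx, 12:vx, 13:vx, 14:tri, 15:tri, 16:tri, 17:tri edges: (7,0,c); (7,1,c); (7,1,ck); (7,6,c); (8,0,c); (8,3,c); (8,5,ck); (8,6,c); (14,3,c); (14,11,c); (14,13,c); (15,4,c); (15,11,c); (15,12,c); (16,5,c); (16,12,c); (16,13,c); (17,11,c); (17,12,c); (17,13,c)
final:
nodes: 0:vx, 1:vx, 2:vx, 3:vx, 4:vx, 5:vx, 6:vx, 7:tri, 8:tri, 11:vx, 12:vx, 13:vx, 14:tri, 15:tri, 16:tri, 17:tri
edges: (7,0,c); (7,1,c); (7,1,ck); (7,6,c); (8,0,c); (8,3,c); (8,5,ck); (8,6,c); (14,3,c); (14,11,c); (14,13,c); (15,4,c); (15,11,c); (15,12,c); (16,5,c); (16,12,c); (16,13,c); (17,11,c); (17,12,c); (17,13,c)


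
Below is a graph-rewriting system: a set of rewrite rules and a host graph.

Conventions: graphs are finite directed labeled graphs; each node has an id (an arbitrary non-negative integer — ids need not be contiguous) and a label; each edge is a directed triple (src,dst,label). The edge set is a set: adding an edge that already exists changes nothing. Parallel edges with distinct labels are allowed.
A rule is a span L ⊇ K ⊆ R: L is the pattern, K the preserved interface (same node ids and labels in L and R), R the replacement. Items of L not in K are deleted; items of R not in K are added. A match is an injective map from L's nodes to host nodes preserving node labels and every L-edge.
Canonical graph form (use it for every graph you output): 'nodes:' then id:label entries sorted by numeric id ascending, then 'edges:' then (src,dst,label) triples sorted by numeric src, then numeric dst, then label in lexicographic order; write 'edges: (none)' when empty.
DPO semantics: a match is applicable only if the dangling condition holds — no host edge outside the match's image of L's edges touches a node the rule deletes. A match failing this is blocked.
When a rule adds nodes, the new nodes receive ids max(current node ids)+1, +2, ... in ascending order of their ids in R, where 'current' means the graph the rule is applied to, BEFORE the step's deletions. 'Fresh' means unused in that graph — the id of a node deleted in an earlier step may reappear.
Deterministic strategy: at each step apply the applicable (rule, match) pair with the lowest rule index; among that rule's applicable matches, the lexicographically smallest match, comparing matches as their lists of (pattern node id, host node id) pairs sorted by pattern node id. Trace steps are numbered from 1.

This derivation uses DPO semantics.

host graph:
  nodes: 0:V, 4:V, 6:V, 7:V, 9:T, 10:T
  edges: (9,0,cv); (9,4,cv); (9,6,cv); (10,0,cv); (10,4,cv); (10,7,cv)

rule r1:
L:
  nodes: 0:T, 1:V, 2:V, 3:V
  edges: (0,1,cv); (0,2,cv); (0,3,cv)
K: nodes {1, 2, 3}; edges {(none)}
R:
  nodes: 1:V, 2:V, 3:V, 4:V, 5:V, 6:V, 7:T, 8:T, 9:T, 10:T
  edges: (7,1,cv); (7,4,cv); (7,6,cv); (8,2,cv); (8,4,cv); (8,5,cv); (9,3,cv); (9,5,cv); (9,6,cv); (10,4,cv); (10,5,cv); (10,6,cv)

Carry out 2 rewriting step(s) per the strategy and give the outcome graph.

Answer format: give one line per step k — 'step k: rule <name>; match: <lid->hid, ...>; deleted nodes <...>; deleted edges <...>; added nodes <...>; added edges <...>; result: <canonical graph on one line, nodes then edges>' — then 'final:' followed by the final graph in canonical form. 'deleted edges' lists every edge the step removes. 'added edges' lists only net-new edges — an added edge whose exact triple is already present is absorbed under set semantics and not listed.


step 1: rule r1; match: 0->9, 1->0, 2->4, 3->6; deleted nodes 9; deleted edges (9,0,cv); (9,4,cv); (9,6,cv); added nodes 11, 12, 13, 14, 15, 16, 17; added edges (14,0,cv); (14,11,cv); (14,13,cv); (15,4,cv); (15,11,cv); (15,12,cv); (16,6,cv); (16,12,cv); (16,13,cv); (17,11,cv); (17,12,cv); (17,13,cv); result: nodes: 0:V, 4:V, 6:V, 7:V, 10:T, 11:V, 12:V, 13:V, 14:T, 15:T, 16:T, 17:T edges: (10,0,cv); (10,4,cv); (10,7,cv); (14,0,cv); (14,11,cv); (14,13,cv); (15,4,cv); (15,11,cv); (15,12,cv); (16,6,cv); (16,12,cv); (16,13,cv); (17,11,cv); (17,12,cv); (17,13,cv)
step 2: rule r1; match: 0->10, 1->0, 2->4, 3->7; deleted nodes 10; deleted edges (10,0,cv); (10,4,cv); (10,7,cv); added nodes 18, 19, 20, 21, 22, 23, 24; added edges (21,0,cv); (21,18,cv); (21,20,cv); (22,4,cv); (22,18,cv); (22,19,cv); (23,7,cv); (23,19,cv); (23,20,cv); (24,18,cv); (24,19,cv); (24,20,cv); result: nodes: 0:V, 4:V, 6:V, 7:V, 11:V, 12:V, 13:V, 14:T, 15:T, 16:T, 17:T, 18:V, 19:V, 20:V, 21:T, 22:T, 23:T, 24:T edges: (14,0,cv); (14,11,cv); (14,13,cv); (15,4,cv); (15,11,cv); (15,12,cv); (16,6,cv); (16,12,cv); (16,13,cv); (17,11,cv); (17,12,cv); (17,13,cv); (21,0,cv); (21,18,cv); (21,20,cv); (22,4,cv); (22,18,cv); (22,19,cv); (23,7,cv); (23,19,cv); (23,20,cv); (24,18,cv); (24,19,cv); (24,20,cv)
final:
nodes: 0:V, 4:V, 6:V, 7:V, 11:V, 12:V, 13:V, 14:T, 15:T, 16:T, 17:T, 18:V, 19:V, 20:V, 21:T, 22:T, 23:T, 24:T
edges: (14,0,cv); (14,11,cv); (14,13,cv); (15,4,cv); (15,11,cv); (15,12,cv); (16,6,cv); (16,12,cv); (16,13,cv); (17,11,cv); (17,12,cv); (17,13,cv); (21,0,cv); (21,18,cv); (21,20,cv); (22,4,cv); (22,18,cv); (22,19,cv); (23,7,cv); (23,19,cv); (23,20,cv); (24,18,cv); (24,19,cv); (24,20,cv)


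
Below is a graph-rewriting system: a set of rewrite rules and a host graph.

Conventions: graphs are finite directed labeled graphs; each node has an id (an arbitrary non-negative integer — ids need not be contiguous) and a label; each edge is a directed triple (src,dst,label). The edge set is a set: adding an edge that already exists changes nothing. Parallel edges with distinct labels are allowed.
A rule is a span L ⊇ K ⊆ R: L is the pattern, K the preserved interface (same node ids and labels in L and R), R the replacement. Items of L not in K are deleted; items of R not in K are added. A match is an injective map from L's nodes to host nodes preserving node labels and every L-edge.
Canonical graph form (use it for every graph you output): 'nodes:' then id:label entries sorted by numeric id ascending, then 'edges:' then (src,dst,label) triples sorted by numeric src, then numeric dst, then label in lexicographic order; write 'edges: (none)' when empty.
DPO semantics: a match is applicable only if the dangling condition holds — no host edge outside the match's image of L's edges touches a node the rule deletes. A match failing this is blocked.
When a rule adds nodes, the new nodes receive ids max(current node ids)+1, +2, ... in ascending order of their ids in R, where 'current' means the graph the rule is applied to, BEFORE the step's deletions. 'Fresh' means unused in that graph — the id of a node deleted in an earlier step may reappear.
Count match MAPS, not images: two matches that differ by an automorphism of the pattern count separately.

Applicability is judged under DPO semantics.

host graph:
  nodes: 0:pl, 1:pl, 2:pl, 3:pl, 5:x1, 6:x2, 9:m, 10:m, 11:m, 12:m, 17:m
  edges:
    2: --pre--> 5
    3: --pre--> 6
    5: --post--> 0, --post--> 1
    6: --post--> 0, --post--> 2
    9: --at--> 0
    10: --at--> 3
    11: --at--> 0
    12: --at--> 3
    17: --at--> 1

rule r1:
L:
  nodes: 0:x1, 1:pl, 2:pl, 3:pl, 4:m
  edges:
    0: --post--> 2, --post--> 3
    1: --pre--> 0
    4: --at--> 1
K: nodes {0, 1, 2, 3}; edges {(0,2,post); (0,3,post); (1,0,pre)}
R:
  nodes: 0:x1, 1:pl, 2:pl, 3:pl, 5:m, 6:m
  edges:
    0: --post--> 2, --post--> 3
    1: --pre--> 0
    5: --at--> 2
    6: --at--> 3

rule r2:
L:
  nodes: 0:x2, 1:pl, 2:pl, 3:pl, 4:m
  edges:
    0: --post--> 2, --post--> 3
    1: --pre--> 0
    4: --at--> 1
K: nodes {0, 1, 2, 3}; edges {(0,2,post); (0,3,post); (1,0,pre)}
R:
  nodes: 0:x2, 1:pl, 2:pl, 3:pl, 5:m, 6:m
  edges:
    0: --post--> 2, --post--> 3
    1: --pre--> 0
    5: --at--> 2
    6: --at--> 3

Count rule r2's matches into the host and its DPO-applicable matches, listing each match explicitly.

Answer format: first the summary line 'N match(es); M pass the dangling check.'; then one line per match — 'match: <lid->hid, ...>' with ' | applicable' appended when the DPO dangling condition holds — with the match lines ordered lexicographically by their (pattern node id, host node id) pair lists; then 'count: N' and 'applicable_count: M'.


4 match(es); 4 pass the dangling check.
match: 0->6, 1->3, 2->0, 3->2, 4->10 | applicable
match: 0->6, 1->3, 2->0, 3->2, 4->12 | applicable
match: 0->6, 1->3, 2->2, 3->0, 4->10 | applicable
match: 0->6, 1->3, 2->2, 3->0, 4->12 | applicable
count: 4
applicable_count: 4


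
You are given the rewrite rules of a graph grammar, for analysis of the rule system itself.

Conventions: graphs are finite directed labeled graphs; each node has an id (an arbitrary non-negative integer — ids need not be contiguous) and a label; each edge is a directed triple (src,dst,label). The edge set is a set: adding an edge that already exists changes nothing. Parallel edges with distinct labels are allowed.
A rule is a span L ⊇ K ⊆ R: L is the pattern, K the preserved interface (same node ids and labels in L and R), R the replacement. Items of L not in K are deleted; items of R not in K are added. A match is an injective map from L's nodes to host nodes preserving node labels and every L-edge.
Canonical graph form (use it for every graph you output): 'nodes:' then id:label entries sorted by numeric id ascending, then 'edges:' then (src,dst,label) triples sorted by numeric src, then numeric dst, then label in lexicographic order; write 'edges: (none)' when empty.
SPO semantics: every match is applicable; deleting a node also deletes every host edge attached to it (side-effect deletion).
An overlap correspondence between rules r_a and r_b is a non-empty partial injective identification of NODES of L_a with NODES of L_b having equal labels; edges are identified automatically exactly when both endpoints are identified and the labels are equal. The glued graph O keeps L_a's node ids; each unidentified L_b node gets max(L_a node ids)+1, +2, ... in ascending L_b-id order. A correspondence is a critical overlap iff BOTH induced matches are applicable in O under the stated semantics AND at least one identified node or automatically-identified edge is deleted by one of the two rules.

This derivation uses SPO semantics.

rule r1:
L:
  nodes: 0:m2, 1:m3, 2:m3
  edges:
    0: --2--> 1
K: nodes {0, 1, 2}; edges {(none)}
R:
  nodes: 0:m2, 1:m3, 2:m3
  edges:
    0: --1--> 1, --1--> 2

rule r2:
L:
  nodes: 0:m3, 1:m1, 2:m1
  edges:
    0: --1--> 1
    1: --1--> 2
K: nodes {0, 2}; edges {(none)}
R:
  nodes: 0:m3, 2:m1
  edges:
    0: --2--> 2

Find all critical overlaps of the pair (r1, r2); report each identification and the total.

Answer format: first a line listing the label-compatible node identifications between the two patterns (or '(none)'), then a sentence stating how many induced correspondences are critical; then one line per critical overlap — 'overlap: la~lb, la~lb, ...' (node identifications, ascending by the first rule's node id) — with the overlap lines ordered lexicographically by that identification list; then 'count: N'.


label-compatible node identifications between L(r1) and L(r2): 1~0, 2~0
0 of the induced correspondences are critical overlaps of r1 and r2.
count: 0
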